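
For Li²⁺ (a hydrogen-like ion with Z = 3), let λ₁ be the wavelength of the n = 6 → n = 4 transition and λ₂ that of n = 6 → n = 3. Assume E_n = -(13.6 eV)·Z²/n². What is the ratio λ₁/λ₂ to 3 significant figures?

λ ∝ 1/ΔE ∝ 1/(1/n_f² − 1/n_i²), and the Z² and hc factors cancel in the ratio.
λ₁/λ₂ = (1/3² − 1/6²)/(1/4² − 1/6²) = 0.08333/0.03472 = 2.40.

2.40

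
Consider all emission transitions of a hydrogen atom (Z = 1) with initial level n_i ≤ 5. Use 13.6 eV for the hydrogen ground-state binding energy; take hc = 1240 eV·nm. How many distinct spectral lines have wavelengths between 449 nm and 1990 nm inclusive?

Enumerate all n_i → n_f pairs with 1 ≤ n_f < n_i ≤ 5 and compute λ = 1240 / [13.6·1·(1/n_f² − 1/n_i²)].
Lines falling in [449, 1990] nm: 4→2 (486.3 nm), 3→2 (656.5 nm), 5→3 (1282 nm), 4→3 (1876 nm).

4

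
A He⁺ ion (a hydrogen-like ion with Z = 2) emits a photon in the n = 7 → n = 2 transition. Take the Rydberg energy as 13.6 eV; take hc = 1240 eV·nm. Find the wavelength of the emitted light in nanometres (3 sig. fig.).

For Z = 2 the level energies scale as Z², so the effective Rydberg energy is 13.6 × 4 = 54.40 eV.
ΔE = 54.40 × (1/2² − 1/7²) = 54.40 × 0.2296 = 12.49 eV.
λ = hc/ΔE = 1240 / 12.49 = 99.3 nm.

99.3 nm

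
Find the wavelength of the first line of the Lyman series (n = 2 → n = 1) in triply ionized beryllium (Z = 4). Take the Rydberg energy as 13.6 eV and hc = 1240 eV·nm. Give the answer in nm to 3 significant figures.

The Lyman series terminates on n_f = 1; the first line has n_i = 1+1 = 2.
ΔE = 217.6 × (1/1² − 1/2²) = 163.2 eV.
λ = 1240 / 163.2 = 7.60 nm.

7.60 nm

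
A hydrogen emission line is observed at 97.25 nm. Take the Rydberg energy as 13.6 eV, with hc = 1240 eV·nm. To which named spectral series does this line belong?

ΔE = 1240/97.25 = 12.75 eV.
This matches 13.6 × (1/1² − 1/4²), so n_f = 1: the Lyman series.

Lyman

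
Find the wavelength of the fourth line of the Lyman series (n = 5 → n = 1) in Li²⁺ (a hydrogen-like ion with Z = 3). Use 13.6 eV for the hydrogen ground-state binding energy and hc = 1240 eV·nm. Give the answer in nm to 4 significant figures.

The Lyman series terminates on n_f = 1; the fourth line has n_i = 1+4 = 5.
ΔE = 122.4 × (1/1² − 1/5²) = 117.5 eV.
λ = 1240 / 117.5 = 10.55 nm.

10.55 nm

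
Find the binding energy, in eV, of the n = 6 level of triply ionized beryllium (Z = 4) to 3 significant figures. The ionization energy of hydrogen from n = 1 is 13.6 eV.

6.04 eV

E_n = −13.6 Z²/n² = −217.6/n² eV for Z = 4.
E_6 = −217.6/36 = −6.04 eV, so ionization (to E = 0) requires 6.04 eV.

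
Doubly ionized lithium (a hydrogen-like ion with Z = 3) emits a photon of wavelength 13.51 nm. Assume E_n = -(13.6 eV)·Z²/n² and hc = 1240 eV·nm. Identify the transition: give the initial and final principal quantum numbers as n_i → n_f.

The photon energy is ΔE = hc/λ = 1240 / 13.51 = 91.78 eV.
With Z = 3, ΔE = 122.4 × (1/n_f² − 1/n_i²), so 1/n_f² − 1/n_i² = 0.7499.
Trying n_f = 1 gives 1/n_i² = 0.2501, i.e. n_i ≈ 2; this pair matches.

n_i = 2, n_f = 1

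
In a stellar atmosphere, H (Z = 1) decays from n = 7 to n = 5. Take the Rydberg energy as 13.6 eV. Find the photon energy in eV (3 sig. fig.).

0.266 eV

E_7 = −13.60/49 = −0.2776 eV and E_5 = −13.60/25 = −0.5440 eV.
The photon energy is |E_7 − E_5| = 0.266 eV.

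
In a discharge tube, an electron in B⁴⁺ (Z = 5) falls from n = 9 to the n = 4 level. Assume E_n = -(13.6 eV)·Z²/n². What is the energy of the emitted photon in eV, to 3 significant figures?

17.1 eV

The Bohr energies scale as Z², so for Z = 5: E_n = −340.0/n² eV.
E_9 = −340.0/81 = −4.198 eV and E_4 = −340.0/16 = −21.25 eV.
The photon energy is |E_9 − E_4| = 17.1 eV.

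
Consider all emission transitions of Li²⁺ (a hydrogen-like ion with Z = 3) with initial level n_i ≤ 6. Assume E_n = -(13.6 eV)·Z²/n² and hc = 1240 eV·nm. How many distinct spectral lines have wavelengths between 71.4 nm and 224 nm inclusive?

Enumerate all n_i → n_f pairs with 1 ≤ n_f < n_i ≤ 6 and compute λ = 1240 / [13.6·9·(1/n_f² − 1/n_i²)].
Lines falling in [71.4, 224] nm: 3→2 (72.94 nm), 6→3 (121.6 nm), 5→3 (142.5 nm), 4→3 (208.4 nm).

4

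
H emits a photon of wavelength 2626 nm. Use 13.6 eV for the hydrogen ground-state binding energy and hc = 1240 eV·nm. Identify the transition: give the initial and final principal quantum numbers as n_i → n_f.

The photon energy is ΔE = hc/λ = 1240 / 2626 = 0.4722 eV.
With Z = 1, ΔE = 13.60 × (1/n_f² − 1/n_i²), so 1/n_f² − 1/n_i² = 0.03472.
Trying n_f = 4 gives 1/n_i² = 0.02778, i.e. n_i ≈ 6; this pair matches.

n_i = 6, n_f = 4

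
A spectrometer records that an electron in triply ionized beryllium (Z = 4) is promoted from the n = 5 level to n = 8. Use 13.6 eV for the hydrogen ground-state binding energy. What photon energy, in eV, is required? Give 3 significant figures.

The Bohr energies scale as Z², so for Z = 4: E_n = −217.6/n² eV.
E_8 = −217.6/64 = −3.400 eV and E_5 = −217.6/25 = −8.704 eV.
The photon energy is |E_8 − E_5| = 5.30 eV.

5.30 eV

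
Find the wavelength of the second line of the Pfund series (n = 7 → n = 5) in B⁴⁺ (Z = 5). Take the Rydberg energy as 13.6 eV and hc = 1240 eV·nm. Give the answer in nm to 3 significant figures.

The Pfund series terminates on n_f = 5; the second line has n_i = 5+2 = 7.
ΔE = 340.0 × (1/5² − 1/7²) = 6.661 eV.
λ = 1240 / 6.661 = 186 nm.

186 nm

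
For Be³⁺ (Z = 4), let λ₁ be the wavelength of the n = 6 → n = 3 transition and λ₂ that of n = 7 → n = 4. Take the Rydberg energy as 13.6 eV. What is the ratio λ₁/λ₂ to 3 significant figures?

λ ∝ 1/ΔE ∝ 1/(1/n_f² − 1/n_i²), and the Z² and hc factors cancel in the ratio.
λ₁/λ₂ = (1/4² − 1/7²)/(1/3² − 1/6²) = 0.04209/0.08333 = 0.505.

0.505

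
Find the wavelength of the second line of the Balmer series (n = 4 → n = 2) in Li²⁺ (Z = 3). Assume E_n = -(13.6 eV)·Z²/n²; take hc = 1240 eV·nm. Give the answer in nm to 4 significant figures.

The Balmer series terminates on n_f = 2; the second line has n_i = 2+2 = 4.
ΔE = 122.4 × (1/2² − 1/4²) = 22.95 eV.
λ = 1240 / 22.95 = 54.03 nm.

54.03 nm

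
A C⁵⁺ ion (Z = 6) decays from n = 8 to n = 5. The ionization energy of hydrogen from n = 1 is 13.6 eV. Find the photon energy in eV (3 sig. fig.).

The Bohr energies scale as Z², so for Z = 6: E_n = −489.6/n² eV.
E_8 = −489.6/64 = −7.650 eV and E_5 = −489.6/25 = −19.58 eV.
The photon energy is |E_8 − E_5| = 11.9 eV.

11.9 eV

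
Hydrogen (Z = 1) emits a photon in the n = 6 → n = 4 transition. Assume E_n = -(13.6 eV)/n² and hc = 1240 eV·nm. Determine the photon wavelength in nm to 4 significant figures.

2626 nm

ΔE = 13.60 × (1/4² − 1/6²) = 13.60 × 0.03472 = 0.4722 eV.
λ = hc/ΔE = 1240 / 0.4722 = 2626 nm.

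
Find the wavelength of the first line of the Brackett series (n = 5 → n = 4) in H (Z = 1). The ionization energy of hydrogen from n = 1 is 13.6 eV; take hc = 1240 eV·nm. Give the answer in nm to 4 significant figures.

The Brackett series terminates on n_f = 4; the first line has n_i = 4+1 = 5.
ΔE = 13.60 × (1/4² − 1/5²) = 0.3060 eV.
λ = 1240 / 0.3060 = 4052 nm.

4052 nm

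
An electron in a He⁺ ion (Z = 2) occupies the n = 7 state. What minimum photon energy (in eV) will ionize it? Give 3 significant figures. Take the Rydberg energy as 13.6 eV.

1.11 eV

E_n = −13.6 Z²/n² = −54.40/n² eV for Z = 2.
E_7 = −54.40/49 = −1.11 eV, so ionization (to E = 0) requires 1.11 eV.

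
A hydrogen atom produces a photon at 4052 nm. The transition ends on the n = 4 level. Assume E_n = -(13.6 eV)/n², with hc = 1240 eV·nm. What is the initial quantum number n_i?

n_i = 5

The photon energy is ΔE = hc/λ = 1240 / 4052 = 0.3060 eV.
With Z = 1, ΔE = 13.60 × (1/n_f² − 1/n_i²), so 1/n_f² − 1/n_i² = 0.02250.
With n_f = 4: 1/n_i² = 1/16 − 0.02250 = 0.04000, so n_i ≈ 5.00.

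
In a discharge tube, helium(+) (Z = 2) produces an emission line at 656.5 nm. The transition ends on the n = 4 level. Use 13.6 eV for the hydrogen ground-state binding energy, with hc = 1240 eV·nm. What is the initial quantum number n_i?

The photon energy is ΔE = hc/λ = 1240 / 656.5 = 1.889 eV.
With Z = 2, ΔE = 54.40 × (1/n_f² − 1/n_i²), so 1/n_f² − 1/n_i² = 0.03472.
With n_f = 4: 1/n_i² = 1/16 − 0.03472 = 0.02778, so n_i ≈ 6.00.

n_i = 6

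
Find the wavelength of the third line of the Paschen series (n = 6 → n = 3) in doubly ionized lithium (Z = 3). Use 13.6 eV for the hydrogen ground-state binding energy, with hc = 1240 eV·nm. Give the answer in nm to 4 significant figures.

121.6 nm

The Paschen series terminates on n_f = 3; the third line has n_i = 3+3 = 6.
ΔE = 122.4 × (1/3² − 1/6²) = 10.20 eV.
λ = 1240 / 10.20 = 121.6 nm.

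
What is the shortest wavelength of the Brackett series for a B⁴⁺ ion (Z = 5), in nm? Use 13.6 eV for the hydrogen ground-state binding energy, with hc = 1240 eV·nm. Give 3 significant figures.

58.4 nm

The Brackett series has lower level n_f = 4; the series limit corresponds to n_i → ∞.
ΔE_max = 13.6 × 25 / 4² = 21.25 eV.
λ_min = 1240 / 21.25 = 58.4 nm.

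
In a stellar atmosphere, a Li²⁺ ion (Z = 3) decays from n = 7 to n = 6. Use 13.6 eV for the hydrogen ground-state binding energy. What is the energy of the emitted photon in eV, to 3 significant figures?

The Bohr energies scale as Z², so for Z = 3: E_n = −122.4/n² eV.
E_7 = −122.4/49 = −2.498 eV and E_6 = −122.4/36 = −3.400 eV.
The photon energy is |E_7 − E_6| = 0.902 eV.

0.902 eV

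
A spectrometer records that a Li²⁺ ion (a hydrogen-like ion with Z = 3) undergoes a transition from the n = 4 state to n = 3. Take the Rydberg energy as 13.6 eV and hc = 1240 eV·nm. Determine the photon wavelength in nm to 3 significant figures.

For Z = 3 the level energies scale as Z², so the effective Rydberg energy is 13.6 × 9 = 122.4 eV.
ΔE = 122.4 × (1/3² − 1/4²) = 122.4 × 0.04861 = 5.950 eV.
λ = hc/ΔE = 1240 / 5.950 = 208 nm.

208 nm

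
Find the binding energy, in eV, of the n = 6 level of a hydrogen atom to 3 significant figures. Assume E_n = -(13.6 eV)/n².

E_6 = −13.60/36 = −0.378 eV, so ionization (to E = 0) requires 0.378 eV.

0.378 eV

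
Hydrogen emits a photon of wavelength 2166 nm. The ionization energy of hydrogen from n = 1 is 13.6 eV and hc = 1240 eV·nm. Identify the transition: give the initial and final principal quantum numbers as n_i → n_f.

n_i = 7, n_f = 4

The photon energy is ΔE = hc/λ = 1240 / 2166 = 0.5725 eV.
With Z = 1, ΔE = 13.60 × (1/n_f² − 1/n_i²), so 1/n_f² − 1/n_i² = 0.04209.
Trying n_f = 4 gives 1/n_i² = 0.02041, i.e. n_i ≈ 7; this pair matches.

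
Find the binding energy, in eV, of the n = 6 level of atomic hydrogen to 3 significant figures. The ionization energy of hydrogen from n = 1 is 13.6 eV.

E_6 = −13.60/36 = −0.378 eV, so ionization (to E = 0) requires 0.378 eV.

0.378 eV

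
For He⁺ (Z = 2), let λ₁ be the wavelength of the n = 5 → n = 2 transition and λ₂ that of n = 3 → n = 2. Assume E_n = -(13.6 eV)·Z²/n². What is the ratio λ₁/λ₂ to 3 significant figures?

λ ∝ 1/ΔE ∝ 1/(1/n_f² − 1/n_i²), and the Z² and hc factors cancel in the ratio.
λ₁/λ₂ = (1/2² − 1/3²)/(1/2² − 1/5²) = 0.1389/0.2100 = 0.661.

0.661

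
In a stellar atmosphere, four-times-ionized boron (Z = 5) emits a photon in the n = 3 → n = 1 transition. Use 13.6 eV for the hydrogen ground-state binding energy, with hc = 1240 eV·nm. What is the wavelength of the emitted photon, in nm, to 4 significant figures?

For Z = 5 the level energies scale as Z², so the effective Rydberg energy is 13.6 × 25 = 340.0 eV.
ΔE = 340.0 × (1/1² − 1/3²) = 340.0 × 0.8889 = 302.2 eV.
λ = hc/ΔE = 1240 / 302.2 = 4.103 nm.

4.103 nm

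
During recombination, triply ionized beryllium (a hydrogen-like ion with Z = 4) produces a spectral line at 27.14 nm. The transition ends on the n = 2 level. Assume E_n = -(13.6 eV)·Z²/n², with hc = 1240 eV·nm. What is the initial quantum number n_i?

The photon energy is ΔE = hc/λ = 1240 / 27.14 = 45.69 eV.
With Z = 4, ΔE = 217.6 × (1/n_f² − 1/n_i²), so 1/n_f² − 1/n_i² = 0.2100.
With n_f = 2: 1/n_i² = 1/4 − 0.2100 = 0.04003, so n_i ≈ 5.00.

n_i = 5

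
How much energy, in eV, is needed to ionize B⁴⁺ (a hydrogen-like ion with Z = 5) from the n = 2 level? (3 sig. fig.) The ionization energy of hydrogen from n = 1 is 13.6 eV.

85.0 eV

E_n = −13.6 Z²/n² = −340.0/n² eV for Z = 5.
E_2 = −340.0/4 = −85.0 eV, so ionization (to E = 0) requires 85.0 eV.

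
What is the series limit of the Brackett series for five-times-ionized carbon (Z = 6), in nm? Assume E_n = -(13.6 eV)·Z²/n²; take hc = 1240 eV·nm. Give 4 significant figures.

The Brackett series has lower level n_f = 4; the series limit corresponds to n_i → ∞.
ΔE_max = 13.6 × 36 / 4² = 30.60 eV.
λ_min = 1240 / 30.60 = 40.52 nm.

40.52 nm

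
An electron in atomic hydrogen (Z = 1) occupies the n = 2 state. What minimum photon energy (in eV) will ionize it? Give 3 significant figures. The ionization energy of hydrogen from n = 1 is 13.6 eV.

3.40 eV

E_2 = −13.60/4 = −3.40 eV, so ionization (to E = 0) requires 3.40 eV.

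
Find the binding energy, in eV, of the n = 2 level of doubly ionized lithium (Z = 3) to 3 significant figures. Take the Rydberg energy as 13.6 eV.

30.6 eV

E_n = −13.6 Z²/n² = −122.4/n² eV for Z = 3.
E_2 = −122.4/4 = −30.6 eV, so ionization (to E = 0) requires 30.6 eV.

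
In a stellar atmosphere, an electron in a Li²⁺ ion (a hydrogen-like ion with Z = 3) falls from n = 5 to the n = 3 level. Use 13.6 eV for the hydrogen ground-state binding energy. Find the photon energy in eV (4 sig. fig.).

8.704 eV

The Bohr energies scale as Z², so for Z = 3: E_n = −122.4/n² eV.
E_5 = −122.4/25 = −4.896 eV and E_3 = −122.4/9 = −13.60 eV.
The photon energy is |E_5 − E_3| = 8.704 eV.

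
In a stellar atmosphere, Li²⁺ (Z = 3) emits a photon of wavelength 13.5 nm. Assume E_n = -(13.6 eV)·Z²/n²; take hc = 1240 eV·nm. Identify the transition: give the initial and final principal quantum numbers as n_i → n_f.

The photon energy is ΔE = hc/λ = 1240 / 13.5 = 91.85 eV.
With Z = 3, ΔE = 122.4 × (1/n_f² − 1/n_i²), so 1/n_f² − 1/n_i² = 0.7504.
Trying n_f = 1 gives 1/n_i² = 0.2496, i.e. n_i ≈ 2; this pair matches.

n_i = 2, n_f = 1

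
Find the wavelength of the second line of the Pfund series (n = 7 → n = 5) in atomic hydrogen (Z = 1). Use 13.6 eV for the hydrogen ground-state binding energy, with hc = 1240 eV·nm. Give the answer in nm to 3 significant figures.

The Pfund series terminates on n_f = 5; the second line has n_i = 5+2 = 7.
ΔE = 13.60 × (1/5² − 1/7²) = 0.2664 eV.
λ = 1240 / 0.2664 = 4650 nm.

4650 nm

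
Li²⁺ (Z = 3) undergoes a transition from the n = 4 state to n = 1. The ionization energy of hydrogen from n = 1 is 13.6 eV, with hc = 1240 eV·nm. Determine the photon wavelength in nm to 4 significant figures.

For Z = 3 the level energies scale as Z², so the effective Rydberg energy is 13.6 × 9 = 122.4 eV.
ΔE = 122.4 × (1/1² − 1/4²) = 122.4 × 0.9375 = 114.8 eV.
λ = hc/ΔE = 1240 / 114.8 = 10.81 nm.

10.81 nm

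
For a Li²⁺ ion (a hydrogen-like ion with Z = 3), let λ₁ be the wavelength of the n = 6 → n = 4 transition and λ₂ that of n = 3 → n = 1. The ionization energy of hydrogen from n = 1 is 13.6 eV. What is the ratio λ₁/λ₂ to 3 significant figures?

λ ∝ 1/ΔE ∝ 1/(1/n_f² − 1/n_i²), and the Z² and hc factors cancel in the ratio.
λ₁/λ₂ = (1/1² − 1/3²)/(1/4² − 1/6²) = 0.8889/0.03472 = 25.6.

25.6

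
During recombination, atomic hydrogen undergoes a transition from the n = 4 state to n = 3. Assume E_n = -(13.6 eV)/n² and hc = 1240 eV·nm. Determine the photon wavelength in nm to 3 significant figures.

ΔE = 13.60 × (1/3² − 1/4²) = 13.60 × 0.04861 = 0.6611 eV.
λ = hc/ΔE = 1240 / 0.6611 = 1880 nm.
This line belongs to the Paschen series.

1880 nm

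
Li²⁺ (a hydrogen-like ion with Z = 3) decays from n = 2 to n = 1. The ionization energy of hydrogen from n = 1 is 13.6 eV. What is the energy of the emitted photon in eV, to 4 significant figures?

91.80 eV

The Bohr energies scale as Z², so for Z = 3: E_n = −122.4/n² eV.
E_2 = −122.4/4 = −30.60 eV and E_1 = −122.4/1 = −122.4 eV.
The photon energy is |E_2 − E_1| = 91.80 eV.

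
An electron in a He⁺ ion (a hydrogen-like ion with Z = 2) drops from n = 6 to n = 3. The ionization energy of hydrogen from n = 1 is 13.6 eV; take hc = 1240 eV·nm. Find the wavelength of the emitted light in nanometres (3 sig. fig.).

For Z = 2 the level energies scale as Z², so the effective Rydberg energy is 13.6 × 4 = 54.40 eV.
ΔE = 54.40 × (1/3² − 1/6²) = 54.40 × 0.08333 = 4.533 eV.
λ = hc/ΔE = 1240 / 4.533 = 274 nm.

274 nm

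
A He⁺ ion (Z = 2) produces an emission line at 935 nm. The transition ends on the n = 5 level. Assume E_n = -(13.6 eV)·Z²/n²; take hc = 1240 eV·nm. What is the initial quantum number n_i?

n_i = 8

The photon energy is ΔE = hc/λ = 1240 / 935 = 1.326 eV.
With Z = 2, ΔE = 54.40 × (1/n_f² − 1/n_i²), so 1/n_f² − 1/n_i² = 0.02438.
With n_f = 5: 1/n_i² = 1/25 − 0.02438 = 0.01562, so n_i ≈ 8.00.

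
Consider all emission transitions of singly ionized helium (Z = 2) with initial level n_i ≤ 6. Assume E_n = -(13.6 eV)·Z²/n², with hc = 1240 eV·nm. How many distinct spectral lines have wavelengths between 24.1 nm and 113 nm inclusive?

Enumerate all n_i → n_f pairs with 1 ≤ n_f < n_i ≤ 6 and compute λ = 1240 / [13.6·4·(1/n_f² − 1/n_i²)].
Lines falling in [24.1, 113] nm: 4→1 (24.31 nm), 3→1 (25.64 nm), 2→1 (30.39 nm), 6→2 (102.6 nm), 5→2 (108.5 nm).

5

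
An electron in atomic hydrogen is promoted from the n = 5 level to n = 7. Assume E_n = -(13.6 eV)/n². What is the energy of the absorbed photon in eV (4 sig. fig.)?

0.2664 eV

E_7 = −13.60/49 = −0.2776 eV and E_5 = −13.60/25 = −0.5440 eV.
The photon energy is |E_7 − E_5| = 0.2664 eV.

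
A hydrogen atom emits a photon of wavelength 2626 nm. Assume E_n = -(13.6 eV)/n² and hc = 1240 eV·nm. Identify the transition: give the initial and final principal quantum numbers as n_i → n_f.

The photon energy is ΔE = hc/λ = 1240 / 2626 = 0.4722 eV.
With Z = 1, ΔE = 13.60 × (1/n_f² − 1/n_i²), so 1/n_f² − 1/n_i² = 0.03472.
Trying n_f = 4 gives 1/n_i² = 0.02778, i.e. n_i ≈ 6; this pair matches.

n_i = 6, n_f = 4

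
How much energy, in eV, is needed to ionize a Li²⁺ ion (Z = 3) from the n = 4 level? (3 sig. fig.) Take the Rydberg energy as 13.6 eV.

E_n = −13.6 Z²/n² = −122.4/n² eV for Z = 3.
E_4 = −122.4/16 = −7.65 eV, so ionization (to E = 0) requires 7.65 eV.

7.65 eV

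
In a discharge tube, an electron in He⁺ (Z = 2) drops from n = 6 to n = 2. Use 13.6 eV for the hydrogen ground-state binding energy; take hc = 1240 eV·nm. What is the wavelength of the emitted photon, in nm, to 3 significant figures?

103 nm

For Z = 2 the level energies scale as Z², so the effective Rydberg energy is 13.6 × 4 = 54.40 eV.
ΔE = 54.40 × (1/2² − 1/6²) = 54.40 × 0.2222 = 12.09 eV.
λ = hc/ΔE = 1240 / 12.09 = 103 nm.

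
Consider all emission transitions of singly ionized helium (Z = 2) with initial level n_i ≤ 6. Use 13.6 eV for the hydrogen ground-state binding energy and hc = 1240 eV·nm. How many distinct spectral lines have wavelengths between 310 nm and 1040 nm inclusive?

4

Enumerate all n_i → n_f pairs with 1 ≤ n_f < n_i ≤ 6 and compute λ = 1240 / [13.6·4·(1/n_f² − 1/n_i²)].
Lines falling in [310, 1040] nm: 5→3 (320.5 nm), 4→3 (468.9 nm), 6→4 (656.5 nm), 5→4 (1013 nm).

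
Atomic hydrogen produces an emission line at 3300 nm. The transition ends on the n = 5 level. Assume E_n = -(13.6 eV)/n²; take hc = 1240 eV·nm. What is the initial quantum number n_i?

The photon energy is ΔE = hc/λ = 1240 / 3300 = 0.3758 eV.
With Z = 1, ΔE = 13.60 × (1/n_f² − 1/n_i²), so 1/n_f² − 1/n_i² = 0.02763.
With n_f = 5: 1/n_i² = 1/25 − 0.02763 = 0.01237, so n_i ≈ 8.99.

n_i = 9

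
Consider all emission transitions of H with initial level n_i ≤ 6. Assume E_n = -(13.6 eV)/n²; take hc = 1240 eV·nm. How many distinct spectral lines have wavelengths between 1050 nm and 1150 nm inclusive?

Enumerate all n_i → n_f pairs with 1 ≤ n_f < n_i ≤ 6 and compute λ = 1240 / [13.6·1·(1/n_f² − 1/n_i²)].
Lines falling in [1050, 1150] nm: 6→3 (1094 nm).

1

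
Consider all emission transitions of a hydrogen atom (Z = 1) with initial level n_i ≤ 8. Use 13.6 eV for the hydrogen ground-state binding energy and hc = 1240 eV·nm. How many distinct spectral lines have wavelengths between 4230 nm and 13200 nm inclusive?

Enumerate all n_i → n_f pairs with 1 ≤ n_f < n_i ≤ 8 and compute λ = 1240 / [13.6·1·(1/n_f² − 1/n_i²)].
Lines falling in [4230, 13200] nm: 7→5 (4654 nm), 6→5 (7460 nm), 8→6 (7503 nm), 7→6 (12370 nm).

4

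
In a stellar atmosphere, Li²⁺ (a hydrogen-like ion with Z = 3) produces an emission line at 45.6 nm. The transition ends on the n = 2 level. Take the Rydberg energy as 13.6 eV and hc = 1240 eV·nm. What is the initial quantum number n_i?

The photon energy is ΔE = hc/λ = 1240 / 45.6 = 27.19 eV.
With Z = 3, ΔE = 122.4 × (1/n_f² − 1/n_i²), so 1/n_f² − 1/n_i² = 0.2222.
With n_f = 2: 1/n_i² = 1/4 − 0.2222 = 0.02784, so n_i ≈ 5.99.

n_i = 6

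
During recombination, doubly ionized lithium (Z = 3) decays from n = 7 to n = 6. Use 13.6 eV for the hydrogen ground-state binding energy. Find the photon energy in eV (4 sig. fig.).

0.9020 eV

The Bohr energies scale as Z², so for Z = 3: E_n = −122.4/n² eV.
E_7 = −122.4/49 = −2.498 eV and E_6 = −122.4/36 = −3.400 eV.
The photon energy is |E_7 − E_6| = 0.9020 eV.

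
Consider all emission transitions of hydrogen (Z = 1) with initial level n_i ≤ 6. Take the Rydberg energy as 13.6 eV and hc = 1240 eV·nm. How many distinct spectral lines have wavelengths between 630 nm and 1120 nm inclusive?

2

Enumerate all n_i → n_f pairs with 1 ≤ n_f < n_i ≤ 6 and compute λ = 1240 / [13.6·1·(1/n_f² − 1/n_i²)].
Lines falling in [630, 1120] nm: 3→2 (656.5 nm), 6→3 (1094 nm).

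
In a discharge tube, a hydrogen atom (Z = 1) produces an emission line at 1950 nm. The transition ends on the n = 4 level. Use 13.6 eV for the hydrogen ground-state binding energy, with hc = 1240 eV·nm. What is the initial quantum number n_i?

n_i = 8

The photon energy is ΔE = hc/λ = 1240 / 1950 = 0.6359 eV.
With Z = 1, ΔE = 13.60 × (1/n_f² − 1/n_i²), so 1/n_f² − 1/n_i² = 0.04676.
With n_f = 4: 1/n_i² = 1/16 − 0.04676 = 0.01574, so n_i ≈ 7.97.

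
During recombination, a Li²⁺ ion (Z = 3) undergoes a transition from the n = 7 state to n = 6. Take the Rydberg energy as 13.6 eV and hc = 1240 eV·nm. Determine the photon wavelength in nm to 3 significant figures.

1370 nm

For Z = 3 the level energies scale as Z², so the effective Rydberg energy is 13.6 × 9 = 122.4 eV.
ΔE = 122.4 × (1/6² − 1/7²) = 122.4 × 0.007370 = 0.9020 eV.
λ = hc/ΔE = 1240 / 0.9020 = 1370 nm.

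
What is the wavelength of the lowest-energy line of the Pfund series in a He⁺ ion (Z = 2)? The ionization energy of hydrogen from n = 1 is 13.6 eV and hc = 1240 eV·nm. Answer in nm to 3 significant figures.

The Pfund series terminates on n_f = 5; the first line has n_i = 5+1 = 6.
ΔE = 54.40 × (1/5² − 1/6²) = 0.6649 eV.
λ = 1240 / 0.6649 = 1860 nm.

1860 nm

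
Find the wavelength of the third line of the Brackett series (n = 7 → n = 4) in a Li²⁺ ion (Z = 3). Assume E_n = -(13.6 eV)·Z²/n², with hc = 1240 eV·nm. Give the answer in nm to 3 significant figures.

The Brackett series terminates on n_f = 4; the third line has n_i = 4+3 = 7.
ΔE = 122.4 × (1/4² − 1/7²) = 5.152 eV.
λ = 1240 / 5.152 = 241 nm.

241 nm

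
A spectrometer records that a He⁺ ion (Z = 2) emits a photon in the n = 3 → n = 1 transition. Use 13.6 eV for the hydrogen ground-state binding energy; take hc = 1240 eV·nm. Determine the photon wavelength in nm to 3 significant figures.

25.6 nm

For Z = 2 the level energies scale as Z², so the effective Rydberg energy is 13.6 × 4 = 54.40 eV.
ΔE = 54.40 × (1/1² − 1/3²) = 54.40 × 0.8889 = 48.36 eV.
λ = hc/ΔE = 1240 / 48.36 = 25.6 nm.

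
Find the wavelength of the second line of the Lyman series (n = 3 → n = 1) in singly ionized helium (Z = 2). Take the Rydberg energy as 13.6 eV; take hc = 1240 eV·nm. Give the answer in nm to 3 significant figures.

The Lyman series terminates on n_f = 1; the second line has n_i = 1+2 = 3.
ΔE = 54.40 × (1/1² − 1/3²) = 48.36 eV.
λ = 1240 / 48.36 = 25.6 nm.

25.6 nm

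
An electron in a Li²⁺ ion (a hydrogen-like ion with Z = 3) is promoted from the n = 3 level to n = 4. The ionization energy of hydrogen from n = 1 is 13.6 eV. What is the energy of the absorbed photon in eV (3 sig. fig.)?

5.95 eV

The Bohr energies scale as Z², so for Z = 3: E_n = −122.4/n² eV.
E_4 = −122.4/16 = −7.650 eV and E_3 = −122.4/9 = −13.60 eV.
The photon energy is |E_4 − E_3| = 5.95 eV.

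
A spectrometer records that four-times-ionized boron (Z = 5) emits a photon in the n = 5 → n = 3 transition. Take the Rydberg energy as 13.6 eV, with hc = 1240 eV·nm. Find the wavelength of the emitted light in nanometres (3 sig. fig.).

51.3 nm

For Z = 5 the level energies scale as Z², so the effective Rydberg energy is 13.6 × 25 = 340.0 eV.
ΔE = 340.0 × (1/3² − 1/5²) = 340.0 × 0.07111 = 24.18 eV.
λ = hc/ΔE = 1240 / 24.18 = 51.3 nm.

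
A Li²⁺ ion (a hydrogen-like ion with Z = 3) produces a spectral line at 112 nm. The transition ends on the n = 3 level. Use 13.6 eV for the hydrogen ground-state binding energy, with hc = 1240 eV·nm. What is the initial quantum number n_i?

The photon energy is ΔE = hc/λ = 1240 / 112 = 11.07 eV.
With Z = 3, ΔE = 122.4 × (1/n_f² − 1/n_i²), so 1/n_f² − 1/n_i² = 0.09045.
With n_f = 3: 1/n_i² = 1/9 − 0.09045 = 0.02066, so n_i ≈ 6.96.

n_i = 7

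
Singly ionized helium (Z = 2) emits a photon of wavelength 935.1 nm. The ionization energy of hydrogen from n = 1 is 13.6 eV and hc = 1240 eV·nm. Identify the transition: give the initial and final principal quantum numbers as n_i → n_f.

n_i = 8, n_f = 5

The photon energy is ΔE = hc/λ = 1240 / 935.1 = 1.326 eV.
With Z = 2, ΔE = 54.40 × (1/n_f² − 1/n_i²), so 1/n_f² − 1/n_i² = 0.02438.
Trying n_f = 5 gives 1/n_i² = 0.01562, i.e. n_i ≈ 8; this pair matches.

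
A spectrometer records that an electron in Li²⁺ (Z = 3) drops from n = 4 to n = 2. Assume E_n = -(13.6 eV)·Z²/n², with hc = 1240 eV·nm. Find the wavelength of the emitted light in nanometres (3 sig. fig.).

54.0 nm

For Z = 3 the level energies scale as Z², so the effective Rydberg energy is 13.6 × 9 = 122.4 eV.
ΔE = 122.4 × (1/2² − 1/4²) = 122.4 × 0.1875 = 22.95 eV.
λ = hc/ΔE = 1240 / 22.95 = 54.0 nm.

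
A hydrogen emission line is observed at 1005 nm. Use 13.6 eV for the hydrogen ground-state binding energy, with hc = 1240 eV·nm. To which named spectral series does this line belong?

Paschen

ΔE = 1240/1005 = 1.234 eV.
This matches 13.6 × (1/3² − 1/7²), so n_f = 3: the Paschen series.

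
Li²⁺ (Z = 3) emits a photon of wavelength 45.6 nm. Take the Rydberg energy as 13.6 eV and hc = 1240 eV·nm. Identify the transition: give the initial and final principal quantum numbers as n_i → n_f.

n_i = 6, n_f = 2

The photon energy is ΔE = hc/λ = 1240 / 45.6 = 27.19 eV.
With Z = 3, ΔE = 122.4 × (1/n_f² − 1/n_i²), so 1/n_f² − 1/n_i² = 0.2222.
Trying n_f = 2 gives 1/n_i² = 0.02784, i.e. n_i ≈ 6; this pair matches.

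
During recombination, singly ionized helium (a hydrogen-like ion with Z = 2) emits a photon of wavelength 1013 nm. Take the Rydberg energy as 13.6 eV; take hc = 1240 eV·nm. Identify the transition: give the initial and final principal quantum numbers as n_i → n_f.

n_i = 5, n_f = 4

The photon energy is ΔE = hc/λ = 1240 / 1013 = 1.224 eV.
With Z = 2, ΔE = 54.40 × (1/n_f² − 1/n_i²), so 1/n_f² − 1/n_i² = 0.02250.
Trying n_f = 4 gives 1/n_i² = 0.04000, i.e. n_i ≈ 5; this pair matches.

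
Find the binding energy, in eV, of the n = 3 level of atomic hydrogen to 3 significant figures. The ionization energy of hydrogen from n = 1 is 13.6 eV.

E_3 = −13.60/9 = −1.51 eV, so ionization (to E = 0) requires 1.51 eV.

1.51 eV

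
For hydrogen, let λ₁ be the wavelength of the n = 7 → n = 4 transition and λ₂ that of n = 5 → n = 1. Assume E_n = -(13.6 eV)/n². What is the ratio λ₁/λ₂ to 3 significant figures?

λ ∝ 1/ΔE ∝ 1/(1/n_f² − 1/n_i²), and the Z² and hc factors cancel in the ratio.
λ₁/λ₂ = (1/1² − 1/5²)/(1/4² − 1/7²) = 0.9600/0.04209 = 22.8.

22.8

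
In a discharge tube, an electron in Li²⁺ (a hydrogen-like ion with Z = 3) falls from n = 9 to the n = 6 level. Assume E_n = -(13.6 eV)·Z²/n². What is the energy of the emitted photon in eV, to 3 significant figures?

The Bohr energies scale as Z², so for Z = 3: E_n = −122.4/n² eV.
E_9 = −122.4/81 = −1.511 eV and E_6 = −122.4/36 = −3.400 eV.
The photon energy is |E_9 − E_6| = 1.89 eV.

1.89 eV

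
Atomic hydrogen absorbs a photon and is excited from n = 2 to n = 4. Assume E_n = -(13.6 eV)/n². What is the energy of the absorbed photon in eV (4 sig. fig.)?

E_4 = −13.60/16 = −0.8500 eV and E_2 = −13.60/4 = −3.400 eV.
The photon energy is |E_4 − E_2| = 2.550 eV.

2.550 eV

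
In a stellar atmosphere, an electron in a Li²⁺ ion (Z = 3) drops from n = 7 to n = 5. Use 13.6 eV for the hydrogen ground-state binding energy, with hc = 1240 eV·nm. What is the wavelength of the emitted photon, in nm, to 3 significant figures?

For Z = 3 the level energies scale as Z², so the effective Rydberg energy is 13.6 × 9 = 122.4 eV.
ΔE = 122.4 × (1/5² − 1/7²) = 122.4 × 0.01959 = 2.398 eV.
λ = hc/ΔE = 1240 / 2.398 = 517 nm.

517 nm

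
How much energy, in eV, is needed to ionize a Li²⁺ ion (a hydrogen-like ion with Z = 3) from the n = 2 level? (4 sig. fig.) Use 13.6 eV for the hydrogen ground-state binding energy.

30.60 eV

E_n = −13.6 Z²/n² = −122.4/n² eV for Z = 3.
E_2 = −122.4/4 = −30.60 eV, so ionization (to E = 0) requires 30.60 eV.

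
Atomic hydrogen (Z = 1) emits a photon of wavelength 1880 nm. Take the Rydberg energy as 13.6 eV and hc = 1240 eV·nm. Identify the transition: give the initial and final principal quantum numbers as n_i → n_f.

n_i = 4, n_f = 3

The photon energy is ΔE = hc/λ = 1240 / 1880 = 0.6596 eV.
With Z = 1, ΔE = 13.60 × (1/n_f² − 1/n_i²), so 1/n_f² − 1/n_i² = 0.04850.
Trying n_f = 3 gives 1/n_i² = 0.06261, i.e. n_i ≈ 4; this pair matches.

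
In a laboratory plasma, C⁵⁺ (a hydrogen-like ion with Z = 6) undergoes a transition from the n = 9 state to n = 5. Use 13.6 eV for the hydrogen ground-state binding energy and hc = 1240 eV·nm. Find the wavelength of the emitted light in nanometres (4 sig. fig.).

For Z = 6 the level energies scale as Z², so the effective Rydberg energy is 13.6 × 36 = 489.6 eV.
ΔE = 489.6 × (1/5² − 1/9²) = 489.6 × 0.02765 = 13.54 eV.
λ = hc/ΔE = 1240 / 13.54 = 91.58 nm.

91.58 nm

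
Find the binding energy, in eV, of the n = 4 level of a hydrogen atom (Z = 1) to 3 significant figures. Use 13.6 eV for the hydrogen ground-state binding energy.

0.850 eV

E_4 = −13.60/16 = −0.850 eV, so ionization (to E = 0) requires 0.850 eV.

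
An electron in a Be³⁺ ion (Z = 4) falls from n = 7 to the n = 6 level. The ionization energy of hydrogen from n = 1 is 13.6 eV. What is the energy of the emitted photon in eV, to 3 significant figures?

1.60 eV

The Bohr energies scale as Z², so for Z = 4: E_n = −217.6/n² eV.
E_7 = −217.6/49 = −4.441 eV and E_6 = −217.6/36 = −6.044 eV.
The photon energy is |E_7 − E_6| = 1.60 eV.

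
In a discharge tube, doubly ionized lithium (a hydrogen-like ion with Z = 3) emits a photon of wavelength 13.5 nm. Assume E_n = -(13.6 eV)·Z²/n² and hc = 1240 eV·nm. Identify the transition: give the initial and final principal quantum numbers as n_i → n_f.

The photon energy is ΔE = hc/λ = 1240 / 13.5 = 91.85 eV.
With Z = 3, ΔE = 122.4 × (1/n_f² − 1/n_i²), so 1/n_f² − 1/n_i² = 0.7504.
Trying n_f = 1 gives 1/n_i² = 0.2496, i.e. n_i ≈ 2; this pair matches.

n_i = 2, n_f = 1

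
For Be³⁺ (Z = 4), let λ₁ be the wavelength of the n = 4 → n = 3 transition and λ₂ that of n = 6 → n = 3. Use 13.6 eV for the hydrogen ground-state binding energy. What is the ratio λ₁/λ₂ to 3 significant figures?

λ ∝ 1/ΔE ∝ 1/(1/n_f² − 1/n_i²), and the Z² and hc factors cancel in the ratio.
λ₁/λ₂ = (1/3² − 1/6²)/(1/3² − 1/4²) = 0.08333/0.04861 = 1.71.

1.71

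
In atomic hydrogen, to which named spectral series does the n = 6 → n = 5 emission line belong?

The series is set by the lower level: n_f = 5 is the Pfund series.

Pfund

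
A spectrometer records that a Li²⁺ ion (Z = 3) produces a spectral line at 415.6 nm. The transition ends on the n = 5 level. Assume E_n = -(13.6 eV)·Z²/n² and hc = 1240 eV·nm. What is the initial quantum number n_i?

The photon energy is ΔE = hc/λ = 1240 / 415.6 = 2.984 eV.
With Z = 3, ΔE = 122.4 × (1/n_f² − 1/n_i²), so 1/n_f² − 1/n_i² = 0.02438.
With n_f = 5: 1/n_i² = 1/25 − 0.02438 = 0.01562, so n_i ≈ 8.00.

n_i = 8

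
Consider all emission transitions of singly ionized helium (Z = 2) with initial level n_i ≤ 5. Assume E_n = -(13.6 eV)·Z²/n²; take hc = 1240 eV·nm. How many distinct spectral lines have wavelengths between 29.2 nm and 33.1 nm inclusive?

1

Enumerate all n_i → n_f pairs with 1 ≤ n_f < n_i ≤ 5 and compute λ = 1240 / [13.6·4·(1/n_f² − 1/n_i²)].
Lines falling in [29.2, 33.1] nm: 2→1 (30.39 nm).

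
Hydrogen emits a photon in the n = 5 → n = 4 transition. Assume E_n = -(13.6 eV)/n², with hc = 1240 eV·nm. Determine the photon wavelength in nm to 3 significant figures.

4050 nm

ΔE = 13.60 × (1/4² − 1/5²) = 13.60 × 0.02250 = 0.3060 eV.
λ = hc/ΔE = 1240 / 0.3060 = 4050 nm.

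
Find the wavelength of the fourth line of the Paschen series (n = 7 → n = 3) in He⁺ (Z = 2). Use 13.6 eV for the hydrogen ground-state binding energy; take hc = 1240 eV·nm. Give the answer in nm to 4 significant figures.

The Paschen series terminates on n_f = 3; the fourth line has n_i = 3+4 = 7.
ΔE = 54.40 × (1/3² − 1/7²) = 4.934 eV.
λ = 1240 / 4.934 = 251.3 nm.

251.3 nm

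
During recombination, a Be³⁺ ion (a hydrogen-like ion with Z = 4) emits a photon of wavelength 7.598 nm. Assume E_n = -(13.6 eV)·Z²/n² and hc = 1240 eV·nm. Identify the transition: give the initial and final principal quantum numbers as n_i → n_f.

n_i = 2, n_f = 1

The photon energy is ΔE = hc/λ = 1240 / 7.598 = 163.2 eV.
With Z = 4, ΔE = 217.6 × (1/n_f² − 1/n_i²), so 1/n_f² − 1/n_i² = 0.7500.
Trying n_f = 1 gives 1/n_i² = 0.2500, i.e. n_i ≈ 2; this pair matches.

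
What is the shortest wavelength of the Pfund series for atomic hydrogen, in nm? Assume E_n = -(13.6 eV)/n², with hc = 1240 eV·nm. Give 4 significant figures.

2279 nm

The Pfund series has lower level n_f = 5; the series limit corresponds to n_i → ∞.
ΔE_max = 13.6 × 1 / 5² = 0.5440 eV.
λ_min = 1240 / 0.5440 = 2279 nm.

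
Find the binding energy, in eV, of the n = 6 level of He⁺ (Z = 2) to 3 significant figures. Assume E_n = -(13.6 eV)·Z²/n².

E_n = −13.6 Z²/n² = −54.40/n² eV for Z = 2.
E_6 = −54.40/36 = −1.51 eV, so ionization (to E = 0) requires 1.51 eV.

1.51 eV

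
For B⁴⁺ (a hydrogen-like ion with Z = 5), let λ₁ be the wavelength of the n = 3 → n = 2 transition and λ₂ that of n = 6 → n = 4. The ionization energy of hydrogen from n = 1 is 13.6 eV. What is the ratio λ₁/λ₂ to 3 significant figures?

0.250

λ ∝ 1/ΔE ∝ 1/(1/n_f² − 1/n_i²), and the Z² and hc factors cancel in the ratio.
λ₁/λ₂ = (1/4² − 1/6²)/(1/2² − 1/3²) = 0.03472/0.1389 = 0.250.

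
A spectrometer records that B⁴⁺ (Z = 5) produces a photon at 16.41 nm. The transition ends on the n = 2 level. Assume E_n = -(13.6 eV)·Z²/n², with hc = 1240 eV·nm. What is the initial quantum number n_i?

The photon energy is ΔE = hc/λ = 1240 / 16.41 = 75.56 eV.
With Z = 5, ΔE = 340.0 × (1/n_f² − 1/n_i²), so 1/n_f² − 1/n_i² = 0.2222.
With n_f = 2: 1/n_i² = 1/4 − 0.2222 = 0.02775, so n_i ≈ 6.00.

n_i = 6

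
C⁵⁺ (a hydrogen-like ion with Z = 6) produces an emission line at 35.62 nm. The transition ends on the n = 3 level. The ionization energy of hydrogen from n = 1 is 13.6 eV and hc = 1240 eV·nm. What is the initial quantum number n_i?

The photon energy is ΔE = hc/λ = 1240 / 35.62 = 34.81 eV.
With Z = 6, ΔE = 489.6 × (1/n_f² − 1/n_i²), so 1/n_f² − 1/n_i² = 0.07110.
With n_f = 3: 1/n_i² = 1/9 − 0.07110 = 0.04001, so n_i ≈ 5.00.

n_i = 5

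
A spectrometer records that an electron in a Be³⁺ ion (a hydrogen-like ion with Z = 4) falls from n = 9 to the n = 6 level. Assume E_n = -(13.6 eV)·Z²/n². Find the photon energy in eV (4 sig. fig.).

The Bohr energies scale as Z², so for Z = 4: E_n = −217.6/n² eV.
E_9 = −217.6/81 = −2.686 eV and E_6 = −217.6/36 = −6.044 eV.
The photon energy is |E_9 − E_6| = 3.358 eV.

3.358 eV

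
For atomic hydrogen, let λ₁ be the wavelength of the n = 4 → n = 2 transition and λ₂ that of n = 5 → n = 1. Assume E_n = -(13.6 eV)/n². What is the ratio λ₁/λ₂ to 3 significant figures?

λ ∝ 1/ΔE ∝ 1/(1/n_f² − 1/n_i²), and the Z² and hc factors cancel in the ratio.
λ₁/λ₂ = (1/1² − 1/5²)/(1/2² − 1/4²) = 0.9600/0.1875 = 5.12.

5.12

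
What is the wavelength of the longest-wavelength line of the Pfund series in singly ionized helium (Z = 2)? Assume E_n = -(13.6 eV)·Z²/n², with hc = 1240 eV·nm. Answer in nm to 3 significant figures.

The Pfund series terminates on n_f = 5; the first line has n_i = 5+1 = 6.
ΔE = 54.40 × (1/5² − 1/6²) = 0.6649 eV.
λ = 1240 / 0.6649 = 1860 nm.

1860 nm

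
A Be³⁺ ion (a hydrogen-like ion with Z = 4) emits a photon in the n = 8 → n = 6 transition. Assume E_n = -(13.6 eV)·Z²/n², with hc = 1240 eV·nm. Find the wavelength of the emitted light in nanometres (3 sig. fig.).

469 nm

For Z = 4 the level energies scale as Z², so the effective Rydberg energy is 13.6 × 16 = 217.6 eV.
ΔE = 217.6 × (1/6² − 1/8²) = 217.6 × 0.01215 = 2.644 eV.
λ = hc/ΔE = 1240 / 2.644 = 469 nm.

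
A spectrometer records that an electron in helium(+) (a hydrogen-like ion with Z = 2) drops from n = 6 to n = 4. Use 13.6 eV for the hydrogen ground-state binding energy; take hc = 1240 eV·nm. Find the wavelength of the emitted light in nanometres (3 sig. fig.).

656 nm

For Z = 2 the level energies scale as Z², so the effective Rydberg energy is 13.6 × 4 = 54.40 eV.
ΔE = 54.40 × (1/4² − 1/6²) = 54.40 × 0.03472 = 1.889 eV.
λ = hc/ΔE = 1240 / 1.889 = 656 nm.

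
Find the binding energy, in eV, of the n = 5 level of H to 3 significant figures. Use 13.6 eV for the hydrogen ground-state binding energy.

E_5 = −13.60/25 = −0.544 eV, so ionization (to E = 0) requires 0.544 eV.

0.544 eV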